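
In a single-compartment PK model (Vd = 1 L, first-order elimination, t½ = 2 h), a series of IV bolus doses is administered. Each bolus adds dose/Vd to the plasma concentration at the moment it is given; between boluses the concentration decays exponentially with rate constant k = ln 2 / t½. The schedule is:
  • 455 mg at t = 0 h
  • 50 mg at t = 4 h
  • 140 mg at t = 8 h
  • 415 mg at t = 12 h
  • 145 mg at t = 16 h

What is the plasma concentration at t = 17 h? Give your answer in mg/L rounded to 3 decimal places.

183.889 mg/L

k = ln 2 / 2 = 0.34657 per h
Dose 1 (455 mg at t=0 h): 455·exp(−0.34657·17) = 1.257 mg/L
Dose 2 (50 mg at t=4 h): 50·exp(−0.34657·13) = 0.552 mg/L
Dose 3 (140 mg at t=8 h): 140·exp(−0.34657·9) = 6.187 mg/L
Dose 4 (415 mg at t=12 h): 415·exp(−0.34657·5) = 73.362 mg/L
Dose 5 (145 mg at t=16 h): 145·exp(−0.34657·1) = 102.530 mg/L
C(17) = 1.257 + 0.552 + 6.187 + 73.362 + 102.530 = 183.889 mg/L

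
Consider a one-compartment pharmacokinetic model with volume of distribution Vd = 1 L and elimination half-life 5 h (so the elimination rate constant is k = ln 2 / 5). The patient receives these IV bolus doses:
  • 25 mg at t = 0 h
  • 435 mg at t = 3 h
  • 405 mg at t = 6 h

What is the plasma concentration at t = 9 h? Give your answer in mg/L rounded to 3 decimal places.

463.724 mg/L

k = ln 2 / 5 = 0.13863 per h
Dose 1 (25 mg at t=0 h): 25·exp(−0.13863·9) = 7.179 mg/L
Dose 2 (435 mg at t=3 h): 435·exp(−0.13863·6) = 189.345 mg/L
Dose 3 (405 mg at t=6 h): 405·exp(−0.13863·3) = 267.200 mg/L
C(9) = 7.179 + 189.345 + 267.200 = 463.724 mg/L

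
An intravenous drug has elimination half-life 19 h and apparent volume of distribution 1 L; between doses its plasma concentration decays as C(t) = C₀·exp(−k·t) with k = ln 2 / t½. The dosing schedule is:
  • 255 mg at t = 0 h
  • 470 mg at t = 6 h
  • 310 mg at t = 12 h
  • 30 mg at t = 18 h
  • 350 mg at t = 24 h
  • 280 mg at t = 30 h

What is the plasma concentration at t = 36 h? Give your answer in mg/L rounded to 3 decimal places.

821.479 mg/L

k = ln 2 / 19 = 0.03648 per h
Dose 1 (255 mg at t=0 h): 255·exp(−0.03648·36) = 68.575 mg/L
Dose 2 (470 mg at t=6 h): 470·exp(−0.03648·30) = 157.321 mg/L
Dose 3 (310 mg at t=12 h): 310·exp(−0.03648·24) = 129.156 mg/L
Dose 4 (30 mg at t=18 h): 30·exp(−0.03648·18) = 15.557 mg/L
Dose 5 (350 mg at t=24 h): 350·exp(−0.03648·12) = 225.914 mg/L
Dose 6 (280 mg at t=30 h): 280·exp(−0.03648·6) = 224.955 mg/L
C(36) = 68.575 + 157.321 + 129.156 + 15.557 + 225.914 + 224.955 = 821.479 mg/L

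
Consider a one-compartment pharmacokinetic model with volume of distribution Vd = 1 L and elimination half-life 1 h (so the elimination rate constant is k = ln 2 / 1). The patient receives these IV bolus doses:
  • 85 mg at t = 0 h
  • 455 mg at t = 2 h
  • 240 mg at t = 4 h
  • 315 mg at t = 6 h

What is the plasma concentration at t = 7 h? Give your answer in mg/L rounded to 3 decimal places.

k = ln 2 / 1 = 0.69315 per h
Dose 1 (85 mg at t=0 h): 85·exp(−0.69315·7) = 0.664 mg/L
Dose 2 (455 mg at t=2 h): 455·exp(−0.69315·5) = 14.219 mg/L
Dose 3 (240 mg at t=4 h): 240·exp(−0.69315·3) = 30.000 mg/L
Dose 4 (315 mg at t=6 h): 315·exp(−0.69315·1) = 157.500 mg/L
C(7) = 0.664 + 14.219 + 30.000 + 157.500 = 202.383 mg/L

202.383 mg/L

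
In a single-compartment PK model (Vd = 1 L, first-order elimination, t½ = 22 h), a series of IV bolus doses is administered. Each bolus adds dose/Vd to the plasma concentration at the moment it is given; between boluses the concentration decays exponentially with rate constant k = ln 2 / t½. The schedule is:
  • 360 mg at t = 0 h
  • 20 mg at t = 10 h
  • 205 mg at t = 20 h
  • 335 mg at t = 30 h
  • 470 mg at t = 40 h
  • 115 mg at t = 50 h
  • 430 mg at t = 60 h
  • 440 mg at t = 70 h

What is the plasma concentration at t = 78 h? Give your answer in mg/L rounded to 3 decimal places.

k = ln 2 / 22 = 0.03151 per h
Dose 1 (360 mg at t=0 h): 360·exp(−0.03151·78) = 30.833 mg/L
Dose 2 (20 mg at t=10 h): 20·exp(−0.03151·68) = 2.347 mg/L
Dose 3 (205 mg at t=20 h): 205·exp(−0.03151·58) = 32.971 mg/L
Dose 4 (335 mg at t=30 h): 335·exp(−0.03151·48) = 73.833 mg/L
Dose 5 (470 mg at t=40 h): 470·exp(−0.03151·38) = 141.951 mg/L
Dose 6 (115 mg at t=50 h): 115·exp(−0.03151·28) = 47.596 mg/L
Dose 7 (430 mg at t=60 h): 430·exp(−0.03151·18) = 243.877 mg/L
Dose 8 (440 mg at t=70 h): 440·exp(−0.03151·8) = 341.969 mg/L
C(78) = 30.833 + 2.347 + 32.971 + 73.833 + 141.951 + 47.596 + 243.877 + 341.969 = 915.377 mg/L

915.377 mg/L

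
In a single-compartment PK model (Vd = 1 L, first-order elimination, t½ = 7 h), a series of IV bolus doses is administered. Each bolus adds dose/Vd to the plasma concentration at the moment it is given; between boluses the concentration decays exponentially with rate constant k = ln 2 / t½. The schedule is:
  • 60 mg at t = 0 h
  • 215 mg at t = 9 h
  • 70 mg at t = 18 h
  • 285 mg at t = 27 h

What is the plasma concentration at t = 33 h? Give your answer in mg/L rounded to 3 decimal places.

k = ln 2 / 7 = 0.09902 per h
Dose 1 (60 mg at t=0 h): 60·exp(−0.09902·33) = 2.286 mg/L
Dose 2 (215 mg at t=9 h): 215·exp(−0.09902·24) = 19.968 mg/L
Dose 3 (70 mg at t=18 h): 70·exp(−0.09902·15) = 15.850 mg/L
Dose 4 (285 mg at t=27 h): 285·exp(−0.09902·6) = 157.333 mg/L
C(33) = 2.286 + 19.968 + 15.850 + 157.333 = 195.437 mg/L

195.437 mg/L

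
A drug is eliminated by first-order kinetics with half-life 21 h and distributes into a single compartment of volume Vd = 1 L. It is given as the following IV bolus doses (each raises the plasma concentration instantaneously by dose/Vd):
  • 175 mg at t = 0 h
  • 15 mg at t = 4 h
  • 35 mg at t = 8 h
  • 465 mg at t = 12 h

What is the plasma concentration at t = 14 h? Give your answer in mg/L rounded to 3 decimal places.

k = ln 2 / 21 = 0.03301 per h
Dose 1 (175 mg at t=0 h): 175·exp(−0.03301·14) = 110.243 mg/L
Dose 2 (15 mg at t=4 h): 15·exp(−0.03301·10) = 10.783 mg/L
Dose 3 (35 mg at t=8 h): 35·exp(−0.03301·6) = 28.712 mg/L
Dose 4 (465 mg at t=12 h): 465·exp(−0.03301·2) = 435.295 mg/L
C(14) = 110.243 + 10.783 + 28.712 + 435.295 = 585.033 mg/L

585.033 mg/L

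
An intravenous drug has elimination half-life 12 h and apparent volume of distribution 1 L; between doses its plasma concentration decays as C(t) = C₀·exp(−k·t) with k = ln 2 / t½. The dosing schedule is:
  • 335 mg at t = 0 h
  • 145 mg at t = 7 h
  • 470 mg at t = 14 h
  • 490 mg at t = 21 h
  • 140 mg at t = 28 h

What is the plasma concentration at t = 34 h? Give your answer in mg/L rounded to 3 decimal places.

k = ln 2 / 12 = 0.05776 per h
Dose 1 (335 mg at t=0 h): 335·exp(−0.05776·34) = 47.003 mg/L
Dose 2 (145 mg at t=7 h): 145·exp(−0.05776·27) = 30.482 mg/L
Dose 3 (470 mg at t=14 h): 470·exp(−0.05776·20) = 148.041 mg/L
Dose 4 (490 mg at t=21 h): 490·exp(−0.05776·13) = 231.249 mg/L
Dose 5 (140 mg at t=28 h): 140·exp(−0.05776·6) = 98.995 mg/L
C(34) = 47.003 + 30.482 + 148.041 + 231.249 + 98.995 = 555.770 mg/L

555.770 mg/L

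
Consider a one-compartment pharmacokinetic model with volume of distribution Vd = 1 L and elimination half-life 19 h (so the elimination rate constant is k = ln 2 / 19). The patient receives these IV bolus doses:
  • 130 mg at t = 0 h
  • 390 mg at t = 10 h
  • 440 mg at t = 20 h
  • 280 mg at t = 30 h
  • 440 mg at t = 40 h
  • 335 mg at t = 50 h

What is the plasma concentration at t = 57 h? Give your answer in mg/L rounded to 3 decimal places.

801.265 mg/L

k = ln 2 / 19 = 0.03648 per h
Dose 1 (130 mg at t=0 h): 130·exp(−0.03648·57) = 16.250 mg/L
Dose 2 (390 mg at t=10 h): 390·exp(−0.03648·47) = 70.212 mg/L
Dose 3 (440 mg at t=20 h): 440·exp(−0.03648·37) = 114.087 mg/L
Dose 4 (280 mg at t=30 h): 280·exp(−0.03648·27) = 104.563 mg/L
Dose 5 (440 mg at t=40 h): 440·exp(−0.03648·17) = 236.652 mg/L
Dose 6 (335 mg at t=50 h): 335·exp(−0.03648·7) = 259.501 mg/L
C(57) = 16.250 + 70.212 + 114.087 + 104.563 + 236.652 + 259.501 = 801.265 mg/L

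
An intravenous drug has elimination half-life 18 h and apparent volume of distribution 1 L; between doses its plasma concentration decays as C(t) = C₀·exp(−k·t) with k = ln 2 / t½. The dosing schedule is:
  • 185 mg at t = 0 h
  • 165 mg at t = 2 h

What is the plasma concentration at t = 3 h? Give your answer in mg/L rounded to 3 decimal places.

k = ln 2 / 18 = 0.03851 per h
Dose 1 (185 mg at t=0 h): 185·exp(−0.03851·3) = 164.816 mg/L
Dose 2 (165 mg at t=2 h): 165·exp(−0.03851·1) = 158.767 mg/L
C(3) = 164.816 + 158.767 = 323.583 mg/L

323.583 mg/L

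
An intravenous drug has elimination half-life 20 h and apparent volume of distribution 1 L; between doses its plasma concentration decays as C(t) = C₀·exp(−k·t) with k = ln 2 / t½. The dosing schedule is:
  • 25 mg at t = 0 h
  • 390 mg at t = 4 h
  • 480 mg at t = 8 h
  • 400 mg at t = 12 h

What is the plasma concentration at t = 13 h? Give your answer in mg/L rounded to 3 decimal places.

k = ln 2 / 20 = 0.03466 per h
Dose 1 (25 mg at t=0 h): 25·exp(−0.03466·13) = 15.932 mg/L
Dose 2 (390 mg at t=4 h): 390·exp(−0.03466·9) = 285.497 mg/L
Dose 3 (480 mg at t=8 h): 480·exp(−0.03466·5) = 403.630 mg/L
Dose 4 (400 mg at t=12 h): 400·exp(−0.03466·1) = 386.375 mg/L
C(13) = 15.932 + 285.497 + 403.630 + 386.375 = 1091.434 mg/L

1091.434 mg/L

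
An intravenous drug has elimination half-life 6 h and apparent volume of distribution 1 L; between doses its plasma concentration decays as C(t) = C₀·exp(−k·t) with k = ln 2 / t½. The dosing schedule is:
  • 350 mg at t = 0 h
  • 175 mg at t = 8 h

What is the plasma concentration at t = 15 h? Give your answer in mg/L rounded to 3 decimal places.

k = ln 2 / 6 = 0.11552 per h
Dose 1 (350 mg at t=0 h): 350·exp(−0.11552·15) = 61.872 mg/L
Dose 2 (175 mg at t=8 h): 175·exp(−0.11552·7) = 77.954 mg/L
C(15) = 61.872 + 77.954 = 139.825 mg/L

139.825 mg/L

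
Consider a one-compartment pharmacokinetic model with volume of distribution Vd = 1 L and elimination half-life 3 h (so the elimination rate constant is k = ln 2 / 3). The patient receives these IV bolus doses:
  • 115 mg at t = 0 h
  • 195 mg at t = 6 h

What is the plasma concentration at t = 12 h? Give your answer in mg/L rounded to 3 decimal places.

k = ln 2 / 3 = 0.23105 per h
Dose 1 (115 mg at t=0 h): 115·exp(−0.23105·12) = 7.188 mg/L
Dose 2 (195 mg at t=6 h): 195·exp(−0.23105·6) = 48.750 mg/L
C(12) = 7.188 + 48.750 = 55.938 mg/L

55.938 mg/L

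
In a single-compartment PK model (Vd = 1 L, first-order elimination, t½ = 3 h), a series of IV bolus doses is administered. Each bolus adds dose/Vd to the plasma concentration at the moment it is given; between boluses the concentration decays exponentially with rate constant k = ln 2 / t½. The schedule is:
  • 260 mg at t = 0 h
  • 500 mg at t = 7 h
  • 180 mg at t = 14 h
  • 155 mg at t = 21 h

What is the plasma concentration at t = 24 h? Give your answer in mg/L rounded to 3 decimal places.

106.217 mg/L

k = ln 2 / 3 = 0.23105 per h
Dose 1 (260 mg at t=0 h): 260·exp(−0.23105·24) = 1.016 mg/L
Dose 2 (500 mg at t=7 h): 500·exp(−0.23105·17) = 9.843 mg/L
Dose 3 (180 mg at t=14 h): 180·exp(−0.23105·10) = 17.858 mg/L
Dose 4 (155 mg at t=21 h): 155·exp(−0.23105·3) = 77.500 mg/L
C(24) = 1.016 + 9.843 + 17.858 + 77.500 = 106.217 mg/L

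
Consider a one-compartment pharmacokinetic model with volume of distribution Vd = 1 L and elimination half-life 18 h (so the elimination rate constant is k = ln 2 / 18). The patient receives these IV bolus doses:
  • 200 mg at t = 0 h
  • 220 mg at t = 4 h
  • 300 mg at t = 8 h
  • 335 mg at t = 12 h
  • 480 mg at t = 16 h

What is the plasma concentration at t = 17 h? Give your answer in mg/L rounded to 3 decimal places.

1187.610 mg/L

k = ln 2 / 18 = 0.03851 per h
Dose 1 (200 mg at t=0 h): 200·exp(−0.03851·17) = 103.926 mg/L
Dose 2 (220 mg at t=4 h): 220·exp(−0.03851·13) = 133.356 mg/L
Dose 3 (300 mg at t=8 h): 300·exp(−0.03851·9) = 212.132 mg/L
Dose 4 (335 mg at t=12 h): 335·exp(−0.03851·5) = 276.328 mg/L
Dose 5 (480 mg at t=16 h): 480·exp(−0.03851·1) = 461.867 mg/L
C(17) = 103.926 + 133.356 + 212.132 + 276.328 + 461.867 = 1187.610 mg/L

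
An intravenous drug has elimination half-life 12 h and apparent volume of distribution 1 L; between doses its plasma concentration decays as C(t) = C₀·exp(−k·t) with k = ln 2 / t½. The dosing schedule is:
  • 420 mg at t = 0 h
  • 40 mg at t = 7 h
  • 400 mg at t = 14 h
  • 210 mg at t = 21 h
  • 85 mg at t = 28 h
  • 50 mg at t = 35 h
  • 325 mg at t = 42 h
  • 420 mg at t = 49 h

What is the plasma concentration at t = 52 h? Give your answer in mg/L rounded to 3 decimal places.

k = ln 2 / 12 = 0.05776 per h
Dose 1 (420 mg at t=0 h): 420·exp(−0.05776·52) = 20.835 mg/L
Dose 2 (40 mg at t=7 h): 40·exp(−0.05776·45) = 2.973 mg/L
Dose 3 (400 mg at t=14 h): 400·exp(−0.05776·38) = 44.545 mg/L
Dose 4 (210 mg at t=21 h): 210·exp(−0.05776·31) = 35.040 mg/L
Dose 5 (85 mg at t=28 h): 85·exp(−0.05776·24) = 21.250 mg/L
Dose 6 (50 mg at t=35 h): 50·exp(−0.05776·17) = 18.729 mg/L
Dose 7 (325 mg at t=42 h): 325·exp(−0.05776·10) = 182.400 mg/L
Dose 8 (420 mg at t=49 h): 420·exp(−0.05776·3) = 353.176 mg/L
C(52) = 20.835 + 2.973 + 44.545 + 35.040 + 21.250 + 18.729 + 182.400 + 353.176 = 678.948 mg/L

678.948 mg/L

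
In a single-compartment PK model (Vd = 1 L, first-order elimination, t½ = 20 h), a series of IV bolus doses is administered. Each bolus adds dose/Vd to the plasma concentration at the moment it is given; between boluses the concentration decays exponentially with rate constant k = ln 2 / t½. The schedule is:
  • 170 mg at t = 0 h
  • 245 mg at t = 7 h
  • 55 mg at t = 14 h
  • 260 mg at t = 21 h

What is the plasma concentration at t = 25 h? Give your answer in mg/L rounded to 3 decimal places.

k = ln 2 / 20 = 0.03466 per h
Dose 1 (170 mg at t=0 h): 170·exp(−0.03466·25) = 71.476 mg/L
Dose 2 (245 mg at t=7 h): 245·exp(−0.03466·18) = 131.292 mg/L
Dose 3 (55 mg at t=14 h): 55·exp(−0.03466·11) = 37.566 mg/L
Dose 4 (260 mg at t=21 h): 260·exp(−0.03466·4) = 226.343 mg/L
C(25) = 71.476 + 131.292 + 37.566 + 226.343 = 466.678 mg/L

466.678 mg/L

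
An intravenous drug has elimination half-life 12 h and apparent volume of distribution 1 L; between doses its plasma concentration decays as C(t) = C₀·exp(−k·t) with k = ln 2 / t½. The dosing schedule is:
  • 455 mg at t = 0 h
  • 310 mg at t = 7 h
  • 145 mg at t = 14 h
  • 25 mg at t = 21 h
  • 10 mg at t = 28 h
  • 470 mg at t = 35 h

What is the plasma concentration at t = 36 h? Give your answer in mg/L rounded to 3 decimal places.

k = ln 2 / 12 = 0.05776 per h
Dose 1 (455 mg at t=0 h): 455·exp(−0.05776·36) = 56.875 mg/L
Dose 2 (310 mg at t=7 h): 310·exp(−0.05776·29) = 58.059 mg/L
Dose 3 (145 mg at t=14 h): 145·exp(−0.05776·22) = 40.689 mg/L
Dose 4 (25 mg at t=21 h): 25·exp(−0.05776·15) = 10.511 mg/L
Dose 5 (10 mg at t=28 h): 10·exp(−0.05776·8) = 6.300 mg/L
Dose 6 (470 mg at t=35 h): 470·exp(−0.05776·1) = 443.621 mg/L
C(36) = 56.875 + 58.059 + 40.689 + 10.511 + 6.300 + 443.621 = 616.055 mg/L

616.055 mg/L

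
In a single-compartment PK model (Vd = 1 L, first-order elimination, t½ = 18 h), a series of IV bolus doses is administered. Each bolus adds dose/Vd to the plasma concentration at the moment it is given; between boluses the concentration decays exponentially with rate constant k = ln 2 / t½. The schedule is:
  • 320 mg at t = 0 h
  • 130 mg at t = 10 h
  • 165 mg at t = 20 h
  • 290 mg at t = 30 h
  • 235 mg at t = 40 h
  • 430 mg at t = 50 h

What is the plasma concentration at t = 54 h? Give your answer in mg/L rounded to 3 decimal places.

729.204 mg/L

k = ln 2 / 18 = 0.03851 per h
Dose 1 (320 mg at t=0 h): 320·exp(−0.03851·54) = 40.000 mg/L
Dose 2 (130 mg at t=10 h): 130·exp(−0.03851·44) = 23.883 mg/L
Dose 3 (165 mg at t=20 h): 165·exp(−0.03851·34) = 44.552 mg/L
Dose 4 (290 mg at t=30 h): 290·exp(−0.03851·24) = 115.087 mg/L
Dose 5 (235 mg at t=40 h): 235·exp(−0.03851·14) = 137.067 mg/L
Dose 6 (430 mg at t=50 h): 430·exp(−0.03851·4) = 368.615 mg/L
C(54) = 40.000 + 23.883 + 44.552 + 115.087 + 137.067 + 368.615 = 729.204 mg/L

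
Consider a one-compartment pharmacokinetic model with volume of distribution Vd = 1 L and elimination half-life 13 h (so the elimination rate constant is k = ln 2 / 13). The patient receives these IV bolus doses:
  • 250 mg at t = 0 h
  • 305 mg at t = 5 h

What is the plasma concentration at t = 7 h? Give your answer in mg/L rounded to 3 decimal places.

k = ln 2 / 13 = 0.05332 per h
Dose 1 (250 mg at t=0 h): 250·exp(−0.05332·7) = 172.126 mg/L
Dose 2 (305 mg at t=5 h): 305·exp(−0.05332·2) = 274.150 mg/L
C(7) = 172.126 + 274.150 = 446.276 mg/L

446.276 mg/L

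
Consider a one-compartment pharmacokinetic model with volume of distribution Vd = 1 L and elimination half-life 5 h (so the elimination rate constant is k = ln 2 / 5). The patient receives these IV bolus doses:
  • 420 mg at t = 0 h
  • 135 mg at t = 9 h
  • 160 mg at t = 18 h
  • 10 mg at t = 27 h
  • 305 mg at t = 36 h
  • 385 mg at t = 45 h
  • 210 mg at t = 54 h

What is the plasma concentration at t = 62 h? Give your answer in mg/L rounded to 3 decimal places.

k = ln 2 / 5 = 0.13863 per h
Dose 1 (420 mg at t=0 h): 420·exp(−0.13863·62) = 0.078 mg/L
Dose 2 (135 mg at t=9 h): 135·exp(−0.13863·53) = 0.087 mg/L
Dose 3 (160 mg at t=18 h): 160·exp(−0.13863·44) = 0.359 mg/L
Dose 4 (10 mg at t=27 h): 10·exp(−0.13863·35) = 0.078 mg/L
Dose 5 (305 mg at t=36 h): 305·exp(−0.13863·26) = 8.297 mg/L
Dose 6 (385 mg at t=45 h): 385·exp(−0.13863·17) = 36.472 mg/L
Dose 7 (210 mg at t=54 h): 210·exp(−0.13863·8) = 69.274 mg/L
C(62) = 0.078 + 0.087 + 0.359 + 0.078 + 8.297 + 36.472 + 69.274 = 114.645 mg/L

114.645 mg/L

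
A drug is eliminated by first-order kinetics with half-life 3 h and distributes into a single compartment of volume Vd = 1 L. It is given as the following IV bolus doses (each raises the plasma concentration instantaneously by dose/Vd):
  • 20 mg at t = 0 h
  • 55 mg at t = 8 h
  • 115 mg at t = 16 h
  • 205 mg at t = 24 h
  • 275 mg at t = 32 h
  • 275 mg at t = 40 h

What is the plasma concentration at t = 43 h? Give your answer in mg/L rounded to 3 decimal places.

161.940 mg/L

k = ln 2 / 3 = 0.23105 per h
Dose 1 (20 mg at t=0 h): 20·exp(−0.23105·43) = 0.001 mg/L
Dose 2 (55 mg at t=8 h): 55·exp(−0.23105·35) = 0.017 mg/L
Dose 3 (115 mg at t=16 h): 115·exp(−0.23105·27) = 0.225 mg/L
Dose 4 (205 mg at t=24 h): 205·exp(−0.23105·19) = 2.542 mg/L
Dose 5 (275 mg at t=32 h): 275·exp(−0.23105·11) = 21.655 mg/L
Dose 6 (275 mg at t=40 h): 275·exp(−0.23105·3) = 137.500 mg/L
C(43) = 0.001 + 0.017 + 0.225 + 2.542 + 21.655 + 137.500 = 161.940 mg/L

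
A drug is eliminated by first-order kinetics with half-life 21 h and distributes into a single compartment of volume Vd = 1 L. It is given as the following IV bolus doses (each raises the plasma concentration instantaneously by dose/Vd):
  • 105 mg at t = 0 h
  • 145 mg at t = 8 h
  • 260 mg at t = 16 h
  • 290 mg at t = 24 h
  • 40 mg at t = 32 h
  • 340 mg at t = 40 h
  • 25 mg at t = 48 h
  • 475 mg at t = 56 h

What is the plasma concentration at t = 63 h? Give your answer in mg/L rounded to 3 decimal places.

737.648 mg/L

k = ln 2 / 21 = 0.03301 per h
Dose 1 (105 mg at t=0 h): 105·exp(−0.03301·63) = 13.125 mg/L
Dose 2 (145 mg at t=8 h): 145·exp(−0.03301·55) = 23.602 mg/L
Dose 3 (260 mg at t=16 h): 260·exp(−0.03301·47) = 55.111 mg/L
Dose 4 (290 mg at t=24 h): 290·exp(−0.03301·39) = 80.046 mg/L
Dose 5 (40 mg at t=32 h): 40·exp(−0.03301·31) = 14.377 mg/L
Dose 6 (340 mg at t=40 h): 340·exp(−0.03301·23) = 159.140 mg/L
Dose 7 (25 mg at t=48 h): 25·exp(−0.03301·15) = 15.238 mg/L
Dose 8 (475 mg at t=56 h): 475·exp(−0.03301·7) = 377.008 mg/L
C(63) = 13.125 + 23.602 + 55.111 + 80.046 + 14.377 + 159.140 + 15.238 + 377.008 = 737.648 mg/L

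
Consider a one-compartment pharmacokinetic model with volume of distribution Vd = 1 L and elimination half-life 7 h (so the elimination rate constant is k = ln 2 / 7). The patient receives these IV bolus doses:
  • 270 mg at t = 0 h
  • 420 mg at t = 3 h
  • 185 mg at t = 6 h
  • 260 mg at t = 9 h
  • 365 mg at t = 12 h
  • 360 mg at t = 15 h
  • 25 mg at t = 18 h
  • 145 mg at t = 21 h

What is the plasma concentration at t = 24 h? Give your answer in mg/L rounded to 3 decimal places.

k = ln 2 / 7 = 0.09902 per h
Dose 1 (270 mg at t=0 h): 270·exp(−0.09902·24) = 25.076 mg/L
Dose 2 (420 mg at t=3 h): 420·exp(−0.09902·21) = 52.500 mg/L
Dose 3 (185 mg at t=6 h): 185·exp(−0.09902·18) = 31.124 mg/L
Dose 4 (260 mg at t=9 h): 260·exp(−0.09902·15) = 58.872 mg/L
Dose 5 (365 mg at t=12 h): 365·exp(−0.09902·12) = 111.235 mg/L
Dose 6 (360 mg at t=15 h): 360·exp(−0.09902·9) = 147.660 mg/L
Dose 7 (25 mg at t=18 h): 25·exp(−0.09902·6) = 13.801 mg/L
Dose 8 (145 mg at t=21 h): 145·exp(−0.09902·3) = 107.735 mg/L
C(24) = 25.076 + 52.500 + 31.124 + 58.872 + 111.235 + 147.660 + 13.801 + 107.735 = 548.003 mg/L

548.003 mg/L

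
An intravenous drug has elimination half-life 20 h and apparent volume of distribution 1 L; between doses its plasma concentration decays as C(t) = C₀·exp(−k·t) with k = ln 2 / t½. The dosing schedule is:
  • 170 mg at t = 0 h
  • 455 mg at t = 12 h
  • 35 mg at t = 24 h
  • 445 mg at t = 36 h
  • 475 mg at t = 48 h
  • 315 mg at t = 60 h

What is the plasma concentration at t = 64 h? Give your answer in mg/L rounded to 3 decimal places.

817.959 mg/L

k = ln 2 / 20 = 0.03466 per h
Dose 1 (170 mg at t=0 h): 170·exp(−0.03466·64) = 18.499 mg/L
Dose 2 (455 mg at t=12 h): 455·exp(−0.03466·52) = 75.047 mg/L
Dose 3 (35 mg at t=24 h): 35·exp(−0.03466·40) = 8.750 mg/L
Dose 4 (445 mg at t=36 h): 445·exp(−0.03466·28) = 168.623 mg/L
Dose 5 (475 mg at t=48 h): 475·exp(−0.03466·16) = 272.816 mg/L
Dose 6 (315 mg at t=60 h): 315·exp(−0.03466·4) = 274.223 mg/L
C(64) = 18.499 + 75.047 + 8.750 + 168.623 + 272.816 + 274.223 = 817.959 mg/L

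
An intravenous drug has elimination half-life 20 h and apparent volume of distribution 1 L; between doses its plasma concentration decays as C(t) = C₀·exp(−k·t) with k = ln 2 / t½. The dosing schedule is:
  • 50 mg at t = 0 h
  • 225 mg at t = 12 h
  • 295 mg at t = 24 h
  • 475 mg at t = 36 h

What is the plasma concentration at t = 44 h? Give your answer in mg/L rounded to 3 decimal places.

k = ln 2 / 20 = 0.03466 per h
Dose 1 (50 mg at t=0 h): 50·exp(−0.03466·44) = 10.882 mg/L
Dose 2 (225 mg at t=12 h): 225·exp(−0.03466·32) = 74.222 mg/L
Dose 3 (295 mg at t=24 h): 295·exp(−0.03466·20) = 147.500 mg/L
Dose 4 (475 mg at t=36 h): 475·exp(−0.03466·8) = 359.983 mg/L
C(44) = 10.882 + 74.222 + 147.500 + 359.983 = 592.587 mg/L

592.587 mg/L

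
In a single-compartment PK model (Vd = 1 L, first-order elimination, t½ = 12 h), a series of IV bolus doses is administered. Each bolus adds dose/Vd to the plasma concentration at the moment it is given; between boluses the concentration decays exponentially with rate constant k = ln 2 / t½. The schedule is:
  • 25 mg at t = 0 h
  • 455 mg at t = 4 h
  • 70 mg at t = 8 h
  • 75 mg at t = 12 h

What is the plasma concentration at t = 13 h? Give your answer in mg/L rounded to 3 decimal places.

405.574 mg/L

k = ln 2 / 12 = 0.05776 per h
Dose 1 (25 mg at t=0 h): 25·exp(−0.05776·13) = 11.798 mg/L
Dose 2 (455 mg at t=4 h): 455·exp(−0.05776·9) = 270.545 mg/L
Dose 3 (70 mg at t=8 h): 70·exp(−0.05776·5) = 52.441 mg/L
Dose 4 (75 mg at t=12 h): 75·exp(−0.05776·1) = 70.791 mg/L
C(13) = 11.798 + 270.545 + 52.441 + 70.791 = 405.574 mg/L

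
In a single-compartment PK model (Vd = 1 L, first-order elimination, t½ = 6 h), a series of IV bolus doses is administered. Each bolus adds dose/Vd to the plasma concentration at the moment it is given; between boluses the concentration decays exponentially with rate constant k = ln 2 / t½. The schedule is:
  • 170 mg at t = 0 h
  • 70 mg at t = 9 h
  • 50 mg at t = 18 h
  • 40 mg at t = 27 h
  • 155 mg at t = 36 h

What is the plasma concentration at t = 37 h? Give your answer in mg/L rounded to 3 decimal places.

161.379 mg/L

k = ln 2 / 6 = 0.11552 per h
Dose 1 (170 mg at t=0 h): 170·exp(−0.11552·37) = 2.366 mg/L
Dose 2 (70 mg at t=9 h): 70·exp(−0.11552·28) = 2.756 mg/L
Dose 3 (50 mg at t=18 h): 50·exp(−0.11552·19) = 5.568 mg/L
Dose 4 (40 mg at t=27 h): 40·exp(−0.11552·10) = 12.599 mg/L
Dose 5 (155 mg at t=36 h): 155·exp(−0.11552·1) = 138.089 mg/L
C(37) = 2.366 + 2.756 + 5.568 + 12.599 + 138.089 = 161.379 mg/L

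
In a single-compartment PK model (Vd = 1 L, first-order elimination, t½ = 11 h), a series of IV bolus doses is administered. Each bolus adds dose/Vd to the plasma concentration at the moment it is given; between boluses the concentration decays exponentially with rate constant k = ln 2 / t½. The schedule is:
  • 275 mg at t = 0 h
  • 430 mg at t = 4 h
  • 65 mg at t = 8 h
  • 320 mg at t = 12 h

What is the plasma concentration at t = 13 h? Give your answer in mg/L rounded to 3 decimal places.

k = ln 2 / 11 = 0.06301 per h
Dose 1 (275 mg at t=0 h): 275·exp(−0.06301·13) = 121.219 mg/L
Dose 2 (430 mg at t=4 h): 430·exp(−0.06301·9) = 243.877 mg/L
Dose 3 (65 mg at t=8 h): 65·exp(−0.06301·5) = 47.433 mg/L
Dose 4 (320 mg at t=12 h): 320·exp(−0.06301·1) = 300.458 mg/L
C(13) = 121.219 + 243.877 + 47.433 + 300.458 = 712.987 mg/L

712.987 mg/L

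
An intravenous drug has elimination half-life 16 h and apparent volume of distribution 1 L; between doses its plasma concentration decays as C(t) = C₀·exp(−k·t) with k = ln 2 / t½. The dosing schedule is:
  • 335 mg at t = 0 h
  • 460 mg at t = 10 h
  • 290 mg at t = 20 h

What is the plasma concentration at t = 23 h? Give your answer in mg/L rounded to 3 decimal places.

640.262 mg/L

k = ln 2 / 16 = 0.04332 per h
Dose 1 (335 mg at t=0 h): 335·exp(−0.04332·23) = 123.684 mg/L
Dose 2 (460 mg at t=10 h): 460·exp(−0.04332·13) = 261.921 mg/L
Dose 3 (290 mg at t=20 h): 290·exp(−0.04332·3) = 254.657 mg/L
C(23) = 123.684 + 261.921 + 254.657 = 640.262 mg/L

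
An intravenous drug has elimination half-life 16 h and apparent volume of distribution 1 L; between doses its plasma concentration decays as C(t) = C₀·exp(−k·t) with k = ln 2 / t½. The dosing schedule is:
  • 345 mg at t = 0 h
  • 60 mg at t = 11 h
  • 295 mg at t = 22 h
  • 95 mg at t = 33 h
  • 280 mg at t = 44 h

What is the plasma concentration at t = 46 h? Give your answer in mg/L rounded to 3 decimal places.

k = ln 2 / 16 = 0.04332 per h
Dose 1 (345 mg at t=0 h): 345·exp(−0.04332·46) = 47.028 mg/L
Dose 2 (60 mg at t=11 h): 60·exp(−0.04332·35) = 13.172 mg/L
Dose 3 (295 mg at t=22 h): 295·exp(−0.04332·24) = 104.298 mg/L
Dose 4 (95 mg at t=33 h): 95·exp(−0.04332·13) = 54.092 mg/L
Dose 5 (280 mg at t=44 h): 280·exp(−0.04332·2) = 256.761 mg/L
C(46) = 47.028 + 13.172 + 104.298 + 54.092 + 256.761 = 475.352 mg/L

475.352 mg/L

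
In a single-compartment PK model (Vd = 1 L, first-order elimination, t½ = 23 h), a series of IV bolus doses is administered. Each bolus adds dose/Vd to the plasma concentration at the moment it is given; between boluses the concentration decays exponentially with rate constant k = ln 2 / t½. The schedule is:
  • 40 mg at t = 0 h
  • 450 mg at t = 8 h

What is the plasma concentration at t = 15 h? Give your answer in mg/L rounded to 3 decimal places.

389.867 mg/L

k = ln 2 / 23 = 0.03014 per h
Dose 1 (40 mg at t=0 h): 40·exp(−0.03014·15) = 25.453 mg/L
Dose 2 (450 mg at t=8 h): 450·exp(−0.03014·7) = 364.414 mg/L
C(15) = 25.453 + 364.414 = 389.867 mg/L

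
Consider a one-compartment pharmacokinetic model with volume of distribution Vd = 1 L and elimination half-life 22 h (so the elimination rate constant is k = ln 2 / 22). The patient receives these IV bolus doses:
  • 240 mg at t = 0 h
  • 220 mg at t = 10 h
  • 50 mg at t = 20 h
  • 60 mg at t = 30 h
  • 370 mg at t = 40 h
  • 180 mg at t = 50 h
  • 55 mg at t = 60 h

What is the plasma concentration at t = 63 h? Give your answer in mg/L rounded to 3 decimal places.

457.316 mg/L

k = ln 2 / 22 = 0.03151 per h
Dose 1 (240 mg at t=0 h): 240·exp(−0.03151·63) = 32.974 mg/L
Dose 2 (220 mg at t=10 h): 220·exp(−0.03151·53) = 41.420 mg/L
Dose 3 (50 mg at t=20 h): 50·exp(−0.03151·43) = 12.900 mg/L
Dose 4 (60 mg at t=30 h): 60·exp(−0.03151·33) = 21.213 mg/L
Dose 5 (370 mg at t=40 h): 370·exp(−0.03151·23) = 179.262 mg/L
Dose 6 (180 mg at t=50 h): 180·exp(−0.03151·13) = 119.506 mg/L
Dose 7 (55 mg at t=60 h): 55·exp(−0.03151·3) = 50.040 mg/L
C(63) = 32.974 + 41.420 + 12.900 + 21.213 + 179.262 + 119.506 + 50.040 = 457.316 mg/L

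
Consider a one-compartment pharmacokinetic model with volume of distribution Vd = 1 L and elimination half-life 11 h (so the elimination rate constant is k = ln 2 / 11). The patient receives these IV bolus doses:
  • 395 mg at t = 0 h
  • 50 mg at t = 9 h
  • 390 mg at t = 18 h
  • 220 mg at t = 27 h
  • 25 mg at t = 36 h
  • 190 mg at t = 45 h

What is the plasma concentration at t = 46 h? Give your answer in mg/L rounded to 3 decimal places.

k = ln 2 / 11 = 0.06301 per h
Dose 1 (395 mg at t=0 h): 395·exp(−0.06301·46) = 21.764 mg/L
Dose 2 (50 mg at t=9 h): 50·exp(−0.06301·37) = 4.858 mg/L
Dose 3 (390 mg at t=18 h): 390·exp(−0.06301·28) = 66.805 mg/L
Dose 4 (220 mg at t=27 h): 220·exp(−0.06301·19) = 66.445 mg/L
Dose 5 (25 mg at t=36 h): 25·exp(−0.06301·10) = 13.313 mg/L
Dose 6 (190 mg at t=45 h): 190·exp(−0.06301·1) = 178.397 mg/L
C(46) = 21.764 + 4.858 + 66.805 + 66.445 + 13.313 + 178.397 = 351.581 mg/L

351.581 mg/L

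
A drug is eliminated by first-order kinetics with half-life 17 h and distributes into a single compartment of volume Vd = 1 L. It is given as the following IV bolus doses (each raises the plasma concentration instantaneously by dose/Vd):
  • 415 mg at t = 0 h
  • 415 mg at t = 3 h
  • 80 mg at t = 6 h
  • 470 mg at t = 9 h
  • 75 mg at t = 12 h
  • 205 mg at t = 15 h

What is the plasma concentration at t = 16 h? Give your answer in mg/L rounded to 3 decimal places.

1127.429 mg/L

k = ln 2 / 17 = 0.04077 per h
Dose 1 (415 mg at t=0 h): 415·exp(−0.04077·16) = 216.135 mg/L
Dose 2 (415 mg at t=3 h): 415·exp(−0.04077·13) = 244.258 mg/L
Dose 3 (80 mg at t=6 h): 80·exp(−0.04077·10) = 53.212 mg/L
Dose 4 (470 mg at t=9 h): 470·exp(−0.04077·7) = 353.301 mg/L
Dose 5 (75 mg at t=12 h): 75·exp(−0.04077·4) = 63.713 mg/L
Dose 6 (205 mg at t=15 h): 205·exp(−0.04077·1) = 196.810 mg/L
C(16) = 216.135 + 244.258 + 53.212 + 353.301 + 63.713 + 196.810 = 1127.429 mg/L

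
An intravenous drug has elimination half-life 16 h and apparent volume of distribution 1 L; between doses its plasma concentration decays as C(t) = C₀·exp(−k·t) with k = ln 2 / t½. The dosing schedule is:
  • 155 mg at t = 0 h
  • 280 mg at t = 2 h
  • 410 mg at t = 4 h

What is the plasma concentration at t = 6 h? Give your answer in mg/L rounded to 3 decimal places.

730.944 mg/L

k = ln 2 / 16 = 0.04332 per h
Dose 1 (155 mg at t=0 h): 155·exp(−0.04332·6) = 119.521 mg/L
Dose 2 (280 mg at t=2 h): 280·exp(−0.04332·4) = 235.451 mg/L
Dose 3 (410 mg at t=4 h): 410·exp(−0.04332·2) = 375.972 mg/L
C(6) = 119.521 + 235.451 + 375.972 = 730.944 mg/L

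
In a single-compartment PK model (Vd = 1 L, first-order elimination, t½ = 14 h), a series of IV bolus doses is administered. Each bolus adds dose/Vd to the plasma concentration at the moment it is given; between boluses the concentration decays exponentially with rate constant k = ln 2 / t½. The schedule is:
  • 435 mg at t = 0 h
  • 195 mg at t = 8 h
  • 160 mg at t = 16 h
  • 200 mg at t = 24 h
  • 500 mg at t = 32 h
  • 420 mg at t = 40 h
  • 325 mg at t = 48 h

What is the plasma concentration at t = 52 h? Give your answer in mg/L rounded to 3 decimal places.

816.354 mg/L

k = ln 2 / 14 = 0.04951 per h
Dose 1 (435 mg at t=0 h): 435·exp(−0.04951·52) = 33.142 mg/L
Dose 2 (195 mg at t=8 h): 195·exp(−0.04951·44) = 22.077 mg/L
Dose 3 (160 mg at t=16 h): 160·exp(−0.04951·36) = 26.918 mg/L
Dose 4 (200 mg at t=24 h): 200·exp(−0.04951·28) = 50.000 mg/L
Dose 5 (500 mg at t=32 h): 500·exp(−0.04951·20) = 185.749 mg/L
Dose 6 (420 mg at t=40 h): 420·exp(−0.04951·12) = 231.859 mg/L
Dose 7 (325 mg at t=48 h): 325·exp(−0.04951·4) = 266.609 mg/L
C(52) = 33.142 + 22.077 + 26.918 + 50.000 + 185.749 + 231.859 + 266.609 = 816.354 mg/L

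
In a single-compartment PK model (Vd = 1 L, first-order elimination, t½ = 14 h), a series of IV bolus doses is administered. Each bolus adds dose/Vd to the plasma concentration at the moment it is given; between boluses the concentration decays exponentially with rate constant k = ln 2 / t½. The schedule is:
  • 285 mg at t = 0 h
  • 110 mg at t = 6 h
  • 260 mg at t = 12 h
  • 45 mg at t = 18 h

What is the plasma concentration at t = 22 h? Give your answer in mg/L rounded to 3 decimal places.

k = ln 2 / 14 = 0.04951 per h
Dose 1 (285 mg at t=0 h): 285·exp(−0.04951·22) = 95.895 mg/L
Dose 2 (110 mg at t=6 h): 110·exp(−0.04951·16) = 49.815 mg/L
Dose 3 (260 mg at t=12 h): 260·exp(−0.04951·10) = 158.472 mg/L
Dose 4 (45 mg at t=18 h): 45·exp(−0.04951·4) = 36.915 mg/L
C(22) = 95.895 + 49.815 + 158.472 + 36.915 = 341.097 mg/L

341.097 mg/L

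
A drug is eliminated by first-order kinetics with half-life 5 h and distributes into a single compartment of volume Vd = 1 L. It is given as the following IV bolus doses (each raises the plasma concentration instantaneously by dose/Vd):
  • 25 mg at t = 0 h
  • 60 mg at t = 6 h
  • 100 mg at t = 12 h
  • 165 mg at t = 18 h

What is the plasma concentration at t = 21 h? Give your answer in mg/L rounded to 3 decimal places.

k = ln 2 / 5 = 0.13863 per h
Dose 1 (25 mg at t=0 h): 25·exp(−0.13863·21) = 1.360 mg/L
Dose 2 (60 mg at t=6 h): 60·exp(−0.13863·15) = 7.500 mg/L
Dose 3 (100 mg at t=12 h): 100·exp(−0.13863·9) = 28.717 mg/L
Dose 4 (165 mg at t=18 h): 165·exp(−0.13863·3) = 108.859 mg/L
C(21) = 1.360 + 7.500 + 28.717 + 108.859 = 146.437 mg/L

146.437 mg/L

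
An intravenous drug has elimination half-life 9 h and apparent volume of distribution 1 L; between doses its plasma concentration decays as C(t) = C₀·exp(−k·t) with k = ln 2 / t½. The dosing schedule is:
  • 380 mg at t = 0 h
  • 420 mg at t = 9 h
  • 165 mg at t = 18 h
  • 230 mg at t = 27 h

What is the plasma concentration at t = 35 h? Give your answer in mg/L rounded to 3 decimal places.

k = ln 2 / 9 = 0.07702 per h
Dose 1 (380 mg at t=0 h): 380·exp(−0.07702·35) = 25.651 mg/L
Dose 2 (420 mg at t=9 h): 420·exp(−0.07702·26) = 56.703 mg/L
Dose 3 (165 mg at t=18 h): 165·exp(−0.07702·17) = 44.552 mg/L
Dose 4 (230 mg at t=27 h): 230·exp(−0.07702·8) = 124.207 mg/L
C(35) = 25.651 + 56.703 + 44.552 + 124.207 = 251.114 mg/L

251.114 mg/L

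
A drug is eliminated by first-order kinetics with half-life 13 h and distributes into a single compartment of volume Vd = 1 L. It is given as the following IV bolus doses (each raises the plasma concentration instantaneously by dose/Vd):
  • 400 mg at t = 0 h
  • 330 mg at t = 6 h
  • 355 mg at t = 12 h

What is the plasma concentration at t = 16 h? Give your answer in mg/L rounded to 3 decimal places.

k = ln 2 / 13 = 0.05332 per h
Dose 1 (400 mg at t=0 h): 400·exp(−0.05332·16) = 170.436 mg/L
Dose 2 (330 mg at t=6 h): 330·exp(−0.05332·10) = 193.621 mg/L
Dose 3 (355 mg at t=12 h): 355·exp(−0.05332·4) = 286.816 mg/L
C(16) = 170.436 + 193.621 + 286.816 = 650.873 mg/L

650.873 mg/L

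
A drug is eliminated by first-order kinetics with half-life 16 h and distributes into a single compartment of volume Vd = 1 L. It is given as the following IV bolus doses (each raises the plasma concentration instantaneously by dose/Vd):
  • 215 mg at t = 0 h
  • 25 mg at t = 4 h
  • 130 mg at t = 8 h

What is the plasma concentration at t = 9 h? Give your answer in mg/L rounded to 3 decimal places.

290.202 mg/L

k = ln 2 / 16 = 0.04332 per h
Dose 1 (215 mg at t=0 h): 215·exp(−0.04332·9) = 145.582 mg/L
Dose 2 (25 mg at t=4 h): 25·exp(−0.04332·5) = 20.131 mg/L
Dose 3 (130 mg at t=8 h): 130·exp(−0.04332·1) = 124.488 mg/L
C(9) = 145.582 + 20.131 + 124.488 = 290.202 mg/L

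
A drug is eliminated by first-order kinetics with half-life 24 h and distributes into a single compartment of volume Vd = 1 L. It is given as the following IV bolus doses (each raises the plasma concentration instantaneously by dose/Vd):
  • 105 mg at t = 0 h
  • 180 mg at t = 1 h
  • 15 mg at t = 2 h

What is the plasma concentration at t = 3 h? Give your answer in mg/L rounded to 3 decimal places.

280.756 mg/L

k = ln 2 / 24 = 0.02888 per h
Dose 1 (105 mg at t=0 h): 105·exp(−0.02888·3) = 96.285 mg/L
Dose 2 (180 mg at t=1 h): 180·exp(−0.02888·2) = 169.897 mg/L
Dose 3 (15 mg at t=2 h): 15·exp(−0.02888·1) = 14.573 mg/L
C(3) = 96.285 + 169.897 + 14.573 = 280.756 mg/L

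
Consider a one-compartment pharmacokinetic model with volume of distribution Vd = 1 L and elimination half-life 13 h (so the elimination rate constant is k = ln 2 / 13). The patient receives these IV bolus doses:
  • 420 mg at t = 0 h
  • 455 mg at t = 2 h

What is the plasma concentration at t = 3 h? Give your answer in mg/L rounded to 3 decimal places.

k = ln 2 / 13 = 0.05332 per h
Dose 1 (420 mg at t=0 h): 420·exp(−0.05332·3) = 357.916 mg/L
Dose 2 (455 mg at t=2 h): 455·exp(−0.05332·1) = 431.375 mg/L
C(3) = 357.916 + 431.375 = 789.291 mg/L

789.291 mg/L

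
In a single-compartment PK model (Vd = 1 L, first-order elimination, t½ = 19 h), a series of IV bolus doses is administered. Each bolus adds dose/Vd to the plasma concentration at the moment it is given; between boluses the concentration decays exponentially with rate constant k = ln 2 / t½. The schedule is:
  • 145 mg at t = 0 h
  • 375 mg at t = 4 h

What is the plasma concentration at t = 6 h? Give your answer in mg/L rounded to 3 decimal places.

465.108 mg/L

k = ln 2 / 19 = 0.03648 per h
Dose 1 (145 mg at t=0 h): 145·exp(−0.03648·6) = 116.495 mg/L
Dose 2 (375 mg at t=4 h): 375·exp(−0.03648·2) = 348.613 mg/L
C(6) = 116.495 + 348.613 = 465.108 mg/L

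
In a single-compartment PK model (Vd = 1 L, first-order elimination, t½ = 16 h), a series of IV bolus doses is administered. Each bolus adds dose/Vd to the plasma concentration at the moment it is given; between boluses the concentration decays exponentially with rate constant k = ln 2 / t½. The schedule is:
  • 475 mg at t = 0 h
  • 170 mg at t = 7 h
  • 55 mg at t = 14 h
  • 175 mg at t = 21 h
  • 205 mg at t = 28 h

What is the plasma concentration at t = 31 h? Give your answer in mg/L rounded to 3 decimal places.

503.935 mg/L

k = ln 2 / 16 = 0.04332 per h
Dose 1 (475 mg at t=0 h): 475·exp(−0.04332·31) = 124.008 mg/L
Dose 2 (170 mg at t=7 h): 170·exp(−0.04332·24) = 60.104 mg/L
Dose 3 (55 mg at t=14 h): 55·exp(−0.04332·17) = 26.334 mg/L
Dose 4 (175 mg at t=21 h): 175·exp(−0.04332·10) = 113.473 mg/L
Dose 5 (205 mg at t=28 h): 205·exp(−0.04332·3) = 180.016 mg/L
C(31) = 124.008 + 60.104 + 26.334 + 113.473 + 180.016 = 503.935 mg/L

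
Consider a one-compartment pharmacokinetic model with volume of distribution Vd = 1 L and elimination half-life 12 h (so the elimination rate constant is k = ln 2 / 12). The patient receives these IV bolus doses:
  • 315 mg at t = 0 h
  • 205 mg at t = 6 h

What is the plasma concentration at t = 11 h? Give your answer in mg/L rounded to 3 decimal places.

320.442 mg/L

k = ln 2 / 12 = 0.05776 per h
Dose 1 (315 mg at t=0 h): 315·exp(−0.05776·11) = 166.865 mg/L
Dose 2 (205 mg at t=6 h): 205·exp(−0.05776·5) = 153.576 mg/L
C(11) = 166.865 + 153.576 = 320.442 mg/L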